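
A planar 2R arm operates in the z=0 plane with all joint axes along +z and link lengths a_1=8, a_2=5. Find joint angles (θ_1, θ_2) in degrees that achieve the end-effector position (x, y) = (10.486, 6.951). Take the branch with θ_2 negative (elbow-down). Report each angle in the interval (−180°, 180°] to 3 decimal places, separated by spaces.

45.006 -30.014

cos θ_2 = (158.2726−8²−5²)/(2·8·5) = 0.8659; θ_2 = -30.0135° (elbow-down)
β = atan2(6.9510,10.4860) = 33.5398°; ψ = atan2(-2.5010,12.3295) = -11.4667°
θ_1 = β − ψ = 45.0065°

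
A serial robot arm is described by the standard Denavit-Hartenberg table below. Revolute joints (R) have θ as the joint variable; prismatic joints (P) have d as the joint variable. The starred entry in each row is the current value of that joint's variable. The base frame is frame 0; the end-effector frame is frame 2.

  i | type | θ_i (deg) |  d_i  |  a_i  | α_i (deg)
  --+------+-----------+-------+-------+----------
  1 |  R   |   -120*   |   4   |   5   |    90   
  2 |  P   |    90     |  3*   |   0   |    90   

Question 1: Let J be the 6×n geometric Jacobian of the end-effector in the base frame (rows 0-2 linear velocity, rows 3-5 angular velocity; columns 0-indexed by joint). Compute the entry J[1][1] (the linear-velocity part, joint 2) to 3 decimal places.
0.500

prismatic axis z_1 = (-0.8660,0.5000,0.0000)
J_v[:, 1] = z_1; J_ω[:, 1] = (0,0,0)
entry J[1][1] = 0.5000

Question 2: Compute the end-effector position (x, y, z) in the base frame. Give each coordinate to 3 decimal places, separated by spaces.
-5.098 -2.830 4.000

after link 1: o_1 = (-2.5000, -4.3301, 4.0000)
after link 2: o_2 = (-5.0981, -2.8301, 4.0000)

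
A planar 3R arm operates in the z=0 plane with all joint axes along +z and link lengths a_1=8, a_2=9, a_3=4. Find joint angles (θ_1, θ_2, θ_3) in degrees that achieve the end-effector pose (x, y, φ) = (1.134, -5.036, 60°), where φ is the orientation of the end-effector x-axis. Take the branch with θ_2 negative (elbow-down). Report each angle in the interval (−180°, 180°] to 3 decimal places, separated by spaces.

-30.000 -119.999 -150.001

wrist centre = target − a_3·(cos φ, sin φ) = (-0.8660, -8.5001)
cos θ_2 = (73.0017−8²−9²)/(2·8·9) = -0.5000; θ_2 = -119.9992° (elbow-down)
β = atan2(-8.5001,-0.8660) = -95.8173°; ψ = atan2(-7.7943,3.5001) = -65.8170°
θ_1 = β − ψ = -30.0002°
θ_3 = φ − θ_1 − θ_2 = -150.0005° (wrapped to (-180°,180°])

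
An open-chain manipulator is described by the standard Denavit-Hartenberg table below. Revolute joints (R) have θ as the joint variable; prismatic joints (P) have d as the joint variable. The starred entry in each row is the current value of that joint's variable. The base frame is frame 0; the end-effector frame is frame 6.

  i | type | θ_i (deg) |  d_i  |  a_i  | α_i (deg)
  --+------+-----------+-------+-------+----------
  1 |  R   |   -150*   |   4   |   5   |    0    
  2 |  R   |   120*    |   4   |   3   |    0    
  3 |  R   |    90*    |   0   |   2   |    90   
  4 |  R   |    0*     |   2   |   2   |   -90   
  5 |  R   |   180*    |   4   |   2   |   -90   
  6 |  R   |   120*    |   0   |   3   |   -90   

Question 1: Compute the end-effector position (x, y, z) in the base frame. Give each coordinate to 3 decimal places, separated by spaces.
after link 1: o_1 = (-4.3301, -2.5000, 4.0000)
after link 2: o_2 = (-1.7321, -4.0000, 8.0000)
after link 3: o_3 = (-0.7321, -2.2679, 8.0000)
after link 4: o_4 = (2.0000, -1.5359, 8.0000)
after link 5: o_5 = (1.0000, -3.2679, 12.0000)
after link 6: o_6 = (1.7500, -1.9689, 9.4019)

1.750 -1.969 9.402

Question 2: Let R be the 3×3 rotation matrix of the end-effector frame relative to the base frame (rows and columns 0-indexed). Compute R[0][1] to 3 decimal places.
End-effector y-axis (col 1 of R) = (-0.8660,0.5000,-0.0000)
R[0][1] = -0.8660

-0.866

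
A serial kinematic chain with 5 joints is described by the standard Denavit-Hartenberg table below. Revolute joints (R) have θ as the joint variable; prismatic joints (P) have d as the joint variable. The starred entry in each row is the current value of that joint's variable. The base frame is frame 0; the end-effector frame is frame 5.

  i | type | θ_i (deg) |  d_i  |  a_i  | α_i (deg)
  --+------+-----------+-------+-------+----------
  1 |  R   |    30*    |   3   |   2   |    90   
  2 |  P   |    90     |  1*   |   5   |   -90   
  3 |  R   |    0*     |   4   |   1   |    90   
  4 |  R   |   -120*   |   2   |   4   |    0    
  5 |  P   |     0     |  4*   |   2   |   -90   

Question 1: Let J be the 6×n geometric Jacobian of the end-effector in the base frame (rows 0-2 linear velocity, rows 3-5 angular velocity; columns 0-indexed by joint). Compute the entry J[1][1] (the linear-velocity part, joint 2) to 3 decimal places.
-0.866

prismatic axis z_1 = (0.5000,-0.8660,0.0000)
J_v[:, 1] = z_1; J_ω[:, 1] = (0,0,0)
entry J[1][1] = -0.8660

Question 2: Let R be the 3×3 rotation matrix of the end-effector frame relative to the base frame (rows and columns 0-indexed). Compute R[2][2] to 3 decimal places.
0.866

End-effector z-axis (col 2 of R) = (0.4330,0.2500,0.8660)
R[2][2] = 0.8660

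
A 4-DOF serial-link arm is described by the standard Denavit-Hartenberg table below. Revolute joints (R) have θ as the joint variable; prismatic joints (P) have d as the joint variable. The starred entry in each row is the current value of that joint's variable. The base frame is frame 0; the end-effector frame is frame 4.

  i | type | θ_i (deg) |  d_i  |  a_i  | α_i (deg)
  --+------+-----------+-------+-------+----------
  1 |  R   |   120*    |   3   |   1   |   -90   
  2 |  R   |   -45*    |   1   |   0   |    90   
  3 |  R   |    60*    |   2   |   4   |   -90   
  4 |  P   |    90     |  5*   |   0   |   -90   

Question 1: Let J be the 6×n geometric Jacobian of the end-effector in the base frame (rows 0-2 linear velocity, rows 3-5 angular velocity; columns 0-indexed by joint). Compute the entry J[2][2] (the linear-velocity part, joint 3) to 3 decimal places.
axis z_2 = (0.3536,-0.6124,0.7071); lever o_n−o_2 = (-3.6341,-5.6337,-0.2334)
cross product → J_v[:, 2] = (4.1266,-2.4872,-4.2173)
J_ω[:, 2] = z_2
entry J[2][2] = -4.2173

-4.217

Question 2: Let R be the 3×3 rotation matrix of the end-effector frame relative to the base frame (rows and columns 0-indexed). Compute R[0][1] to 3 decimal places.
End-effector y-axis (col 1 of R) = (0.1268,0.7803,0.6124)
R[0][1] = 0.1268

0.127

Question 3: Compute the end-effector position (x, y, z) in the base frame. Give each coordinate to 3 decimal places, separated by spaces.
after link 1: o_1 = (-0.5000, 0.8660, 3.0000)
after link 2: o_2 = (-1.3660, 0.3660, 3.0000)
after link 3: o_3 = (-4.3660, -1.3660, 5.8284)
after link 4: o_4 = (-5.0002, -5.2677, 2.7666)

-5.000 -5.268 2.767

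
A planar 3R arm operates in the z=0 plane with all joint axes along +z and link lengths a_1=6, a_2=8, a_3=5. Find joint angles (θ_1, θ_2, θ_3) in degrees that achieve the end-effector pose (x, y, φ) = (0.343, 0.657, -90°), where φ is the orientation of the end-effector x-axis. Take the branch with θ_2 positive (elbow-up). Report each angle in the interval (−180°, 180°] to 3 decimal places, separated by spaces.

0.003 134.999 134.999

wrist centre = target − a_3·(cos φ, sin φ) = (0.3430, 5.6570)
cos θ_2 = (32.1193−6²−8²)/(2·6·8) = -0.7071; θ_2 = 134.9987° (elbow-up)
β = atan2(5.6570,0.3430) = 86.5302°; ψ = atan2(5.6570,0.3433) = 86.5275°
θ_1 = β − ψ = 0.0028°
θ_3 = φ − θ_1 − θ_2 = 134.9985° (wrapped to (-180°,180°])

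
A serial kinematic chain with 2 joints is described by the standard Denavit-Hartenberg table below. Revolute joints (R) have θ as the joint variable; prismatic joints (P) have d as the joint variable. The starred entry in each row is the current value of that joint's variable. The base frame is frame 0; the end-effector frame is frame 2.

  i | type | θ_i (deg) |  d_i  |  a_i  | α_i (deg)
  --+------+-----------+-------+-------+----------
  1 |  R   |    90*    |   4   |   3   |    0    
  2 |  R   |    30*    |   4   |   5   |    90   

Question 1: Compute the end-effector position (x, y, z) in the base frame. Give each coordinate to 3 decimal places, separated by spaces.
-2.500 7.330 8.000

after link 1: o_1 = (0.0000, 3.0000, 4.0000)
after link 2: o_2 = (-2.5000, 7.3301, 8.0000)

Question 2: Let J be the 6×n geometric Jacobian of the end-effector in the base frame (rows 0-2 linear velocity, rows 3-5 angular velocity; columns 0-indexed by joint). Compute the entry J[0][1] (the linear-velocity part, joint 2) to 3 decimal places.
axis z_1 = (0.0000,0.0000,1.0000); lever o_n−o_1 = (-2.5000,4.3301,4.0000)
cross product → J_v[:, 1] = (-4.3301,-2.5000,0.0000)
J_ω[:, 1] = z_1
entry J[0][1] = -4.3301

-4.330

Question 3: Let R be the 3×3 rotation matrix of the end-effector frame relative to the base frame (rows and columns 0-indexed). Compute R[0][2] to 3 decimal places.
0.866

End-effector z-axis (col 2 of R) = (0.8660,0.5000,0.0000)
R[0][2] = 0.8660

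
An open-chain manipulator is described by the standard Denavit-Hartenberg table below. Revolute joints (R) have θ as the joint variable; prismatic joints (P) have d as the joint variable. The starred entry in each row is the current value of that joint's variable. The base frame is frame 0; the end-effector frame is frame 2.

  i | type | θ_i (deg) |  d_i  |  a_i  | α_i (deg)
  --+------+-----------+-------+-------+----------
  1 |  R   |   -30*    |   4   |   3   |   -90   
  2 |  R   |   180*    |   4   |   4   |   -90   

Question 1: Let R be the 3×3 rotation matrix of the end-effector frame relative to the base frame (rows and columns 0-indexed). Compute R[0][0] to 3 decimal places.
-0.866

End-effector x-axis (col 0 of R) = (-0.8660,0.5000,-0.0000)
R[0][0] = -0.8660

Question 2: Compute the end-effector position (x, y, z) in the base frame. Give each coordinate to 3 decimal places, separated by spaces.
1.134 3.964 4.000

after link 1: o_1 = (2.5981, -1.5000, 4.0000)
after link 2: o_2 = (1.1340, 3.9641, 4.0000)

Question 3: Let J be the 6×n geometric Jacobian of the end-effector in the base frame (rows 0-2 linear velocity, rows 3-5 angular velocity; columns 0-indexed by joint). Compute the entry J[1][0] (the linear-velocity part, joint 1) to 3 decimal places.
1.134

axis z_0 = ẑ; lever o_n−o_0 = (1.1340,3.9641,4.0000)
cross product → J_v[:, 0] = (-3.9641,1.1340,0.0000)
J_ω[:, 0] = z_0
entry J[1][0] = 1.1340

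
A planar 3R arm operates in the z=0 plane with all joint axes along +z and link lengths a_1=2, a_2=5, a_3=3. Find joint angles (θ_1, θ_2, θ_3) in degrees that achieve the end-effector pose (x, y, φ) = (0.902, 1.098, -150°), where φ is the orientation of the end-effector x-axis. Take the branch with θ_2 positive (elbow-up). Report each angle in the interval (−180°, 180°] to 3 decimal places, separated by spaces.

-60.001 120.000 150.001

wrist centre = target − a_3·(cos φ, sin φ) = (3.5001, 2.5980)
cos θ_2 = (19.0001−2²−5²)/(2·2·5) = -0.5000; θ_2 = 119.9995° (elbow-up)
β = atan2(2.5980,3.5001) = 36.5854°; ψ = atan2(4.3301,-0.5000) = 96.5863°
θ_1 = β − ψ = -60.0009°
θ_3 = φ − θ_1 − θ_2 = 150.0014° (wrapped to (-180°,180°])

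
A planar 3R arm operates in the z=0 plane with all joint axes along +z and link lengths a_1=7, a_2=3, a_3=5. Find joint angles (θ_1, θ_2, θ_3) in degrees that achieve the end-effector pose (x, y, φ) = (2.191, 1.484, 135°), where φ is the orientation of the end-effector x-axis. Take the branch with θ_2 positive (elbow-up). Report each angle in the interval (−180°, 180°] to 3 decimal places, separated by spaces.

wrist centre = target − a_3·(cos φ, sin φ) = (5.7265, -2.0515)
cos θ_2 = (37.0020−7²−3²)/(2·7·3) = -0.5000; θ_2 = 119.9969° (elbow-up)
β = atan2(-2.0515,5.7265) = -19.7101°; ψ = atan2(2.5982,5.5001) = 25.2851°
θ_1 = β − ψ = -44.9952°
θ_3 = φ − θ_1 − θ_2 = 59.9983° (wrapped to (-180°,180°])

-44.995 119.997 59.998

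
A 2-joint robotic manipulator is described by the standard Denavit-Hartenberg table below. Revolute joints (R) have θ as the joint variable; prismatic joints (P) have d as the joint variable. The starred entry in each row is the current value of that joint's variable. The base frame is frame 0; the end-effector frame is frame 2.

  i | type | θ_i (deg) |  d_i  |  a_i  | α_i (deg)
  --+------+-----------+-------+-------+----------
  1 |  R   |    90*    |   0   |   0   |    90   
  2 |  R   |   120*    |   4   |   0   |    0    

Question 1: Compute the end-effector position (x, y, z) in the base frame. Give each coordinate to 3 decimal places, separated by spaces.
4.000 -0.000 0.000

after link 1: o_1 = (0.0000, 0.0000, 0.0000)
after link 2: o_2 = (4.0000, -0.0000, 0.0000)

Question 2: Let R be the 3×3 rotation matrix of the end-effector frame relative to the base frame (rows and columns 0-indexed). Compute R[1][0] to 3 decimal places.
End-effector x-axis (col 0 of R) = (-0.0000,-0.5000,0.8660)
R[1][0] = -0.5000

-0.500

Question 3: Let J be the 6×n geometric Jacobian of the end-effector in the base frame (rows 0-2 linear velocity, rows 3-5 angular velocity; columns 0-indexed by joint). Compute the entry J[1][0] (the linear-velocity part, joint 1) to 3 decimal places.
4.000

axis z_0 = ẑ; lever o_n−o_0 = (4.0000,-0.0000,0.0000)
cross product → J_v[:, 0] = (0.0000,4.0000,-0.0000)
J_ω[:, 0] = z_0
entry J[1][0] = 4.0000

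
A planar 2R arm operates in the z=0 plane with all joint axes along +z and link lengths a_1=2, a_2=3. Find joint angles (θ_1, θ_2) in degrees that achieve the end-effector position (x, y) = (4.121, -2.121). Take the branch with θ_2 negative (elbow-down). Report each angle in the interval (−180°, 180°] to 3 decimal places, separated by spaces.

0.018 -45.027

cos θ_2 = (21.4813−2²−3²)/(2·2·3) = 0.7068; θ_2 = -45.0270° (elbow-down)
β = atan2(-2.1210,4.1210) = -27.2340°; ψ = atan2(-2.1223,4.1203) = -27.2524°
θ_1 = β − ψ = 0.0184°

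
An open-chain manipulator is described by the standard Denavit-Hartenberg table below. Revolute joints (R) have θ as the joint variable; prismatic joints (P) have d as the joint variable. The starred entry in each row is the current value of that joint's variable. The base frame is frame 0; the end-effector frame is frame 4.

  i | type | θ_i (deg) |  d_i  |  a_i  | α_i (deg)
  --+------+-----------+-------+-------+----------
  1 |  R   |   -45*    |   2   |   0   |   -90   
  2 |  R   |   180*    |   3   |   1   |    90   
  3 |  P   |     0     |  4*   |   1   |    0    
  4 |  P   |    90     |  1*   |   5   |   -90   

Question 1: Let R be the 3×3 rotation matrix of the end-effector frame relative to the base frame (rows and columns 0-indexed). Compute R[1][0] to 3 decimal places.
0.707

End-effector x-axis (col 0 of R) = (0.7071,0.7071,0.0000)
R[1][0] = 0.7071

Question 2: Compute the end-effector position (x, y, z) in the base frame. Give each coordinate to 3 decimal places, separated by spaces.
after link 1: o_1 = (0.0000, 0.0000, 2.0000)
after link 2: o_2 = (1.4142, 2.8284, 2.0000)
after link 3: o_3 = (0.7071, 3.5355, -2.0000)
after link 4: o_4 = (4.2426, 7.0711, -3.0000)

4.243 7.071 -3.000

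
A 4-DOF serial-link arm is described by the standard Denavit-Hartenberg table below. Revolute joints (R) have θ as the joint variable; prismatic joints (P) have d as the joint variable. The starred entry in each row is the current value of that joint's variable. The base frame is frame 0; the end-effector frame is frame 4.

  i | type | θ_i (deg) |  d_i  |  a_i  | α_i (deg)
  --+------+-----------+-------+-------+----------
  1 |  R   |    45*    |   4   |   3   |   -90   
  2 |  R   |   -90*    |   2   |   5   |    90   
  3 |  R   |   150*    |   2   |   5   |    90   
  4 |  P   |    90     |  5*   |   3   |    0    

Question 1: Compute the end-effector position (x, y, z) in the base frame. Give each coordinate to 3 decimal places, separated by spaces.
-7.658 4.830 7.170

after link 1: o_1 = (2.1213, 2.1213, 4.0000)
after link 2: o_2 = (0.7071, 3.5355, 9.0000)
after link 3: o_3 = (-2.4749, 3.8891, 4.6699)
after link 4: o_4 = (-7.6581, 4.8296, 7.1699)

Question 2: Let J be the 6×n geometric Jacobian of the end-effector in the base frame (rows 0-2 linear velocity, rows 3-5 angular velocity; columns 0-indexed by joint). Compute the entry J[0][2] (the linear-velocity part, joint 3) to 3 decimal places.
axis z_2 = (-0.7071,-0.7071,0.0000); lever o_n−o_2 = (-8.3652,1.2941,-1.8301)
cross product → J_v[:, 2] = (1.2941,-1.2941,-6.8301)
J_ω[:, 2] = z_2
entry J[0][2] = 1.2941

1.294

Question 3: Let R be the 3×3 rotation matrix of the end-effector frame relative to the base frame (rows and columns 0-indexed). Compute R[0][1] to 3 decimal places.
0.354

End-effector y-axis (col 1 of R) = (0.3536,-0.3536,0.8660)
R[0][1] = 0.3536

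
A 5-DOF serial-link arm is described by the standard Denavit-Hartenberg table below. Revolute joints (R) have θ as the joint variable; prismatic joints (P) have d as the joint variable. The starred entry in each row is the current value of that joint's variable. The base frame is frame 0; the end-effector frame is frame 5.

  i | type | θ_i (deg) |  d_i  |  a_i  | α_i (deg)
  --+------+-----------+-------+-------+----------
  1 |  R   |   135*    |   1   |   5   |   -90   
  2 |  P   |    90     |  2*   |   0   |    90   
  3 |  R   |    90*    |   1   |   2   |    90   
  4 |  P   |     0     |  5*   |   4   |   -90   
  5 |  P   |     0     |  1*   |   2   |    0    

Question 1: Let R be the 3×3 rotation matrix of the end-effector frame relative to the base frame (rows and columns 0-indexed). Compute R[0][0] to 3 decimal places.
-0.707

End-effector x-axis (col 0 of R) = (-0.7071,-0.7071,0.0000)
R[0][0] = -0.7071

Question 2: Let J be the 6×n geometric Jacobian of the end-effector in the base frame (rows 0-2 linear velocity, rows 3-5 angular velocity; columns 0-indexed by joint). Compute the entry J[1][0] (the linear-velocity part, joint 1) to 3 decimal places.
axis z_0 = ẑ; lever o_n−o_0 = (-12.0208,-2.1213,-4.0000)
cross product → J_v[:, 0] = (2.1213,-12.0208,0.0000)
J_ω[:, 0] = z_0
entry J[1][0] = -12.0208

-12.021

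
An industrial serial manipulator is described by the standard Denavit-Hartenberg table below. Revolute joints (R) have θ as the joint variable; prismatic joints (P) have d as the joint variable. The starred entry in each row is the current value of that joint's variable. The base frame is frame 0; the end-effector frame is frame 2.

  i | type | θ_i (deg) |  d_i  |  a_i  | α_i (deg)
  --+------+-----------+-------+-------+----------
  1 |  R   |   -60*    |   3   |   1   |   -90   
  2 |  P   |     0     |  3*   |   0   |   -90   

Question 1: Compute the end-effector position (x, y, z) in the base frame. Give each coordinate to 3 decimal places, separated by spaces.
3.098 0.634 3.000

after link 1: o_1 = (0.5000, -0.8660, 3.0000)
after link 2: o_2 = (3.0981, 0.6340, 3.0000)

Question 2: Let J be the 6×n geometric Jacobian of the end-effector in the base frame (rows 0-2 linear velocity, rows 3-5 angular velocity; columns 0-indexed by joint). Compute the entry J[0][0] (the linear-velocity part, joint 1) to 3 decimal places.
-0.634

axis z_0 = ẑ; lever o_n−o_0 = (3.0981,0.6340,3.0000)
cross product → J_v[:, 0] = (-0.6340,3.0981,0.0000)
J_ω[:, 0] = z_0
entry J[0][0] = -0.6340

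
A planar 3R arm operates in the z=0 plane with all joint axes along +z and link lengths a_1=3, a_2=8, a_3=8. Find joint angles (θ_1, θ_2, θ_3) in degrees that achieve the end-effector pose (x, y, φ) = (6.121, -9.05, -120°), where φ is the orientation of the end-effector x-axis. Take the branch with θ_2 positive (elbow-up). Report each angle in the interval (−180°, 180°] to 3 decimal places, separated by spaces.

wrist centre = target − a_3·(cos φ, sin φ) = (10.1210, -2.1218)
cos θ_2 = (106.9367−3²−8²)/(2·3·8) = 0.7070; θ_2 = 45.0075° (elbow-up)
β = atan2(-2.1218,10.1210) = -11.8402°; ψ = atan2(5.6576,8.6561) = 33.1685°
θ_1 = β − ψ = -45.0087°
θ_3 = φ − θ_1 − θ_2 = -119.9989° (wrapped to (-180°,180°])

-45.009 45.008 -119.999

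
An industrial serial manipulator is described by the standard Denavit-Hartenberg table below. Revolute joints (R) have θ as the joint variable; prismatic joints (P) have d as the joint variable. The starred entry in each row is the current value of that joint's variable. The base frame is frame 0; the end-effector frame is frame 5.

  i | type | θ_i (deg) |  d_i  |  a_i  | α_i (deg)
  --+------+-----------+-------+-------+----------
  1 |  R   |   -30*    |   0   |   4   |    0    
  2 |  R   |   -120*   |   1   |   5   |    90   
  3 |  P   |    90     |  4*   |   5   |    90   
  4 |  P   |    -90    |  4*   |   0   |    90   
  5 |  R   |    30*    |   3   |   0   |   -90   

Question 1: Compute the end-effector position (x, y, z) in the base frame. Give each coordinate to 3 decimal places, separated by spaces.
after link 1: o_1 = (3.4641, -2.0000, 0.0000)
after link 2: o_2 = (-0.8660, -4.5000, 1.0000)
after link 3: o_3 = (-2.8660, -1.0359, 6.0000)
after link 4: o_4 = (-6.3301, -3.0359, 6.0000)
after link 5: o_5 = (-6.3301, -3.0359, 3.0000)

-6.330 -3.036 3.000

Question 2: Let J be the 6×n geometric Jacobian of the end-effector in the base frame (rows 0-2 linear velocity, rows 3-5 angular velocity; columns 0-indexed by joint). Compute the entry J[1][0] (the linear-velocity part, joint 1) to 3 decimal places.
axis z_0 = ẑ; lever o_n−o_0 = (-6.3301,-3.0359,3.0000)
cross product → J_v[:, 0] = (3.0359,-6.3301,0.0000)
J_ω[:, 0] = z_0
entry J[1][0] = -6.3301

-6.330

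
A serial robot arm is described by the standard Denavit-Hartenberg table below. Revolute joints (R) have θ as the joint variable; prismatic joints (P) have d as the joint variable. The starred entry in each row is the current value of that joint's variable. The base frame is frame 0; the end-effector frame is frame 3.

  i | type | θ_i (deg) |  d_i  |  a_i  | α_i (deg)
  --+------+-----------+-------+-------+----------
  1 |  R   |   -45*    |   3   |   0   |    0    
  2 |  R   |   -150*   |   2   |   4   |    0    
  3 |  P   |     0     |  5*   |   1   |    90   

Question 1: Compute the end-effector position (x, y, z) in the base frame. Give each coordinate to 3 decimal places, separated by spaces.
-4.830 1.294 10.000

after link 1: o_1 = (0.0000, 0.0000, 3.0000)
after link 2: o_2 = (-3.8637, 1.0353, 5.0000)
after link 3: o_3 = (-4.8296, 1.2941, 10.0000)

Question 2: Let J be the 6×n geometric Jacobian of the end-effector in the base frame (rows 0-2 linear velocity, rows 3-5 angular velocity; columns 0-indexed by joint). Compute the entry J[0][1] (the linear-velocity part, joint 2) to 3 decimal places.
axis z_1 = (0.0000,0.0000,1.0000); lever o_n−o_1 = (-4.8296,1.2941,7.0000)
cross product → J_v[:, 1] = (-1.2941,-4.8296,0.0000)
J_ω[:, 1] = z_1
entry J[0][1] = -1.2941

-1.294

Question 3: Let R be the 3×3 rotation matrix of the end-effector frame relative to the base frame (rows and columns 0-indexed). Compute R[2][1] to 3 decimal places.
End-effector y-axis (col 1 of R) = (-0.0000,-0.0000,1.0000)
R[2][1] = 1.0000

1.000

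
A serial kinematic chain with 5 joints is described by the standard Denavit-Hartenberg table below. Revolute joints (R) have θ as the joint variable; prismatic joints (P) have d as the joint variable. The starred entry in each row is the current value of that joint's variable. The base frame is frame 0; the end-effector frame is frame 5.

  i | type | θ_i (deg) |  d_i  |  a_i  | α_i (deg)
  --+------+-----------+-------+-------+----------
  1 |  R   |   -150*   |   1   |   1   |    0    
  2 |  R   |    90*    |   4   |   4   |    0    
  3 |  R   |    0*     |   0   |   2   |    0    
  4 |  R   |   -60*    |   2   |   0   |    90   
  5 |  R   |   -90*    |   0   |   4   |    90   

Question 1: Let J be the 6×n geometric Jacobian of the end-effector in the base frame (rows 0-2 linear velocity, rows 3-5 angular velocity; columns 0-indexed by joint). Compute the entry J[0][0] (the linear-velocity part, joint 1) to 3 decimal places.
5.696

axis z_0 = ẑ; lever o_n−o_0 = (2.1340,-5.6962,3.0000)
cross product → J_v[:, 0] = (5.6962,2.1340,-0.0000)
J_ω[:, 0] = z_0
entry J[0][0] = 5.6962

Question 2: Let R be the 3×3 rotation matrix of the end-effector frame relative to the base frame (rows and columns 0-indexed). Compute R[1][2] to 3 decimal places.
End-effector z-axis (col 2 of R) = (0.5000,0.8660,-0.0000)
R[1][2] = 0.8660

0.866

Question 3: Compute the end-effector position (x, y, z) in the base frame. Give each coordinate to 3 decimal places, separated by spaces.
after link 1: o_1 = (-0.8660, -0.5000, 1.0000)
after link 2: o_2 = (1.1340, -3.9641, 5.0000)
after link 3: o_3 = (2.1340, -5.6962, 5.0000)
after link 4: o_4 = (2.1340, -5.6962, 7.0000)
after link 5: o_5 = (2.1340, -5.6962, 3.0000)

2.134 -5.696 3.000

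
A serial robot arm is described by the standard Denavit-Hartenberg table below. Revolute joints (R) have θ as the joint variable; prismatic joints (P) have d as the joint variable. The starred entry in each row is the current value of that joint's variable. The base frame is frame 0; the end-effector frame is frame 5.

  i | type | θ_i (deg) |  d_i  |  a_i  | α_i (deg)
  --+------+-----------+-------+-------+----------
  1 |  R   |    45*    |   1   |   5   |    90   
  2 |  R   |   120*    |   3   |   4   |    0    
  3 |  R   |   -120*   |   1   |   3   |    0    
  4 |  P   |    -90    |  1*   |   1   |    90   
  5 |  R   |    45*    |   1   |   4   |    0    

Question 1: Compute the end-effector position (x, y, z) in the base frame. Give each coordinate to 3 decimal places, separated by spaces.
9.071 -2.000 0.636

after link 1: o_1 = (3.5355, 3.5355, 1.0000)
after link 2: o_2 = (4.2426, 0.0000, 4.4641)
after link 3: o_3 = (7.0711, 1.4142, 4.4641)
after link 4: o_4 = (7.7782, 0.7071, 3.4641)
after link 5: o_5 = (9.0711, -2.0000, 0.6357)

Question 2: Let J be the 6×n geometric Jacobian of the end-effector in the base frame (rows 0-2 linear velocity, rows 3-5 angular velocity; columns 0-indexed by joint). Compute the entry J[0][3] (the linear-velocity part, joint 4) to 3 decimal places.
0.707

prismatic axis z_3 = (0.7071,-0.7071,0.0000)
J_v[:, 3] = z_3; J_ω[:, 3] = (0,0,0)
entry J[0][3] = 0.7071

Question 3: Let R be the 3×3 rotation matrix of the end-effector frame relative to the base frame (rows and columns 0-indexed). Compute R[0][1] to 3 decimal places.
End-effector y-axis (col 1 of R) = (0.5000,-0.5000,0.7071)
R[0][1] = 0.5000

0.500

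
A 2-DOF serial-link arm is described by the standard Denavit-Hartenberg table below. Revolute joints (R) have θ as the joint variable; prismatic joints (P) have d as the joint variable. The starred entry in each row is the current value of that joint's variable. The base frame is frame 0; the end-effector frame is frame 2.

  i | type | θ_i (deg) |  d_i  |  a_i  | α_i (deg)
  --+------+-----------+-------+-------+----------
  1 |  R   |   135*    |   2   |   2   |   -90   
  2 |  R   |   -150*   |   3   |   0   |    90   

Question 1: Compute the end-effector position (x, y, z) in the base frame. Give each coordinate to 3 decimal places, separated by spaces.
after link 1: o_1 = (-1.4142, 1.4142, 2.0000)
after link 2: o_2 = (-3.5355, -0.7071, 2.0000)

-3.536 -0.707 2.000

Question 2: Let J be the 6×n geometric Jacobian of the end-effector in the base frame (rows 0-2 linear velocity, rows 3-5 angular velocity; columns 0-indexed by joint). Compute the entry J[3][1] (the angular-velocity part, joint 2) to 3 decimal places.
-0.707

axis z_1 = (-0.7071,-0.7071,0.0000); lever o_n−o_1 = (-2.1213,-2.1213,0.0000)
cross product → J_v[:, 1] = (0.0000,-0.0000,0.0000)
J_ω[:, 1] = z_1
entry J[3][1] = -0.7071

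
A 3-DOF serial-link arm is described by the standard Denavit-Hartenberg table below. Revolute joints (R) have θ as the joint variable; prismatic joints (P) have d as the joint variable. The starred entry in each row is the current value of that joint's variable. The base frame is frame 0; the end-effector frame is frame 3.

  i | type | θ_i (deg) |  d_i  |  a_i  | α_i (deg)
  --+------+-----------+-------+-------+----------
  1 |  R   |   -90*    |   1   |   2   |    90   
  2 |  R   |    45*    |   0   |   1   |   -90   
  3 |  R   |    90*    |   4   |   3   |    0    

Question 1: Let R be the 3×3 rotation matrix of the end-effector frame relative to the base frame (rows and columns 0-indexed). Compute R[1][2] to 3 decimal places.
End-effector z-axis (col 2 of R) = (-0.0000,0.7071,0.7071)
R[1][2] = 0.7071

0.707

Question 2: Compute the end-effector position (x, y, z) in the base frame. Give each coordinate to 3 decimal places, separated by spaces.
after link 1: o_1 = (0.0000, -2.0000, 1.0000)
after link 2: o_2 = (0.0000, -2.7071, 1.7071)
after link 3: o_3 = (3.0000, 0.1213, 4.5355)

3.000 0.121 4.536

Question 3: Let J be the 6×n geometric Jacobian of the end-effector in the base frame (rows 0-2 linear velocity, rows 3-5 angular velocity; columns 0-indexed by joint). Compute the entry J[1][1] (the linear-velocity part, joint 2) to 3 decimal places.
axis z_1 = (-1.0000,-0.0000,0.0000); lever o_n−o_1 = (3.0000,2.1213,3.5355)
cross product → J_v[:, 1] = (-0.0000,3.5355,-2.1213)
J_ω[:, 1] = z_1
entry J[1][1] = 3.5355

3.536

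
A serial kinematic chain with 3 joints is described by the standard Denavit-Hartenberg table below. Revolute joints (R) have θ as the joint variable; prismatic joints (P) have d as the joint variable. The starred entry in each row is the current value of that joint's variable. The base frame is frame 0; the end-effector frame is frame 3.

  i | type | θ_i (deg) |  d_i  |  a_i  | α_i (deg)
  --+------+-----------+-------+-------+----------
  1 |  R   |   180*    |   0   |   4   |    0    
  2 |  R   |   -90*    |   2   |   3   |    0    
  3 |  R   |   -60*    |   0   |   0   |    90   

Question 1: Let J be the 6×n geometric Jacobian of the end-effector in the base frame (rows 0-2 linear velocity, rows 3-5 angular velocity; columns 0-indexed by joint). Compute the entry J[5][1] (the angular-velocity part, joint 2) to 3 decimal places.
1.000

axis z_1 = (0.0000,0.0000,1.0000); lever o_n−o_1 = (0.0000,3.0000,2.0000)
cross product → J_v[:, 1] = (-3.0000,0.0000,0.0000)
J_ω[:, 1] = z_1
entry J[5][1] = 1.0000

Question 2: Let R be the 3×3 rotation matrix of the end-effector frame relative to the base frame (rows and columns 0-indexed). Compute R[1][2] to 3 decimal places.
End-effector z-axis (col 2 of R) = (0.5000,-0.8660,0.0000)
R[1][2] = -0.8660

-0.866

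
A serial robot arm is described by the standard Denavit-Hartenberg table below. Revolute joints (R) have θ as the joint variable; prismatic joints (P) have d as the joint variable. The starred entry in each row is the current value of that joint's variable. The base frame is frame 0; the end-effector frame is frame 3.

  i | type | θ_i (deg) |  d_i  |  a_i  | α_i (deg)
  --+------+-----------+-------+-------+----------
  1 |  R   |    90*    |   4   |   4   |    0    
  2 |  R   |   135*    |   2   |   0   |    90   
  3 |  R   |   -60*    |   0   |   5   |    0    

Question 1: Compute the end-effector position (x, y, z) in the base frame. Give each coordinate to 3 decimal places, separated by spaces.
-1.768 2.232 1.670

after link 1: o_1 = (0.0000, 4.0000, 4.0000)
after link 2: o_2 = (0.0000, 4.0000, 6.0000)
after link 3: o_3 = (-1.7678, 2.2322, 1.6699)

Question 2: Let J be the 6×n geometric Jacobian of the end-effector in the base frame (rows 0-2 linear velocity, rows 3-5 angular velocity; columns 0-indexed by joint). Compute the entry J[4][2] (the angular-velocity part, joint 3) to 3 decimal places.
axis z_2 = (-0.7071,0.7071,0.0000); lever o_n−o_2 = (-1.7678,-1.7678,-4.3301)
cross product → J_v[:, 2] = (-3.0619,-3.0619,2.5000)
J_ω[:, 2] = z_2
entry J[4][2] = 0.7071

0.707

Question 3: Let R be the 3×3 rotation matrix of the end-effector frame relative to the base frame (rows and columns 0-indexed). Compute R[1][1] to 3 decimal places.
End-effector y-axis (col 1 of R) = (-0.6124,-0.6124,0.5000)
R[1][1] = -0.6124

-0.612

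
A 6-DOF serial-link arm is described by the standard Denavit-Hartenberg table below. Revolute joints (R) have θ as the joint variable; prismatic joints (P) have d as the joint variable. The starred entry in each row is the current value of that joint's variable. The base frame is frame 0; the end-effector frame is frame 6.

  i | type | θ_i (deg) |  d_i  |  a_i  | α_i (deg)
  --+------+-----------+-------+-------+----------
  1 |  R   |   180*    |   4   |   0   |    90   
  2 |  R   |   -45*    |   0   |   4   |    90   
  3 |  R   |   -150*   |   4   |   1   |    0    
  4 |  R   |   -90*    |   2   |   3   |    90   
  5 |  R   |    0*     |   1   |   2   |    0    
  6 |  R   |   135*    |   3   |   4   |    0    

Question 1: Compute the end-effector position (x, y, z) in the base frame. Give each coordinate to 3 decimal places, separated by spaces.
2.345 3.381 -6.140

after link 1: o_1 = (0.0000, 0.0000, 4.0000)
after link 2: o_2 = (-2.8284, 0.0000, 1.1716)
after link 3: o_3 = (0.6124, -0.5000, -1.0445)
after link 4: o_4 = (3.0872, 2.0981, -1.3980)
after link 5: o_5 = (3.1820, 4.3301, -1.3033)
after link 6: o_6 = (2.3449, 3.3806, -6.1404)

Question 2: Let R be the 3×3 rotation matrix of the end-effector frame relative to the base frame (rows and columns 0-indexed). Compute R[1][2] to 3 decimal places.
End-effector z-axis (col 2 of R) = (-0.6124,0.5000,-0.6124)
R[1][2] = 0.5000

0.500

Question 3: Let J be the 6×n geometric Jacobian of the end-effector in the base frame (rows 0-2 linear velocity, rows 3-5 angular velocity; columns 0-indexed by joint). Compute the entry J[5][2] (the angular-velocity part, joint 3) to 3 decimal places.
axis z_2 = (0.7071,0.0000,-0.7071); lever o_n−o_2 = (5.1733,3.3806,-7.3120)
cross product → J_v[:, 2] = (2.3905,1.5123,2.3905)
J_ω[:, 2] = z_2
entry J[5][2] = -0.7071

-0.707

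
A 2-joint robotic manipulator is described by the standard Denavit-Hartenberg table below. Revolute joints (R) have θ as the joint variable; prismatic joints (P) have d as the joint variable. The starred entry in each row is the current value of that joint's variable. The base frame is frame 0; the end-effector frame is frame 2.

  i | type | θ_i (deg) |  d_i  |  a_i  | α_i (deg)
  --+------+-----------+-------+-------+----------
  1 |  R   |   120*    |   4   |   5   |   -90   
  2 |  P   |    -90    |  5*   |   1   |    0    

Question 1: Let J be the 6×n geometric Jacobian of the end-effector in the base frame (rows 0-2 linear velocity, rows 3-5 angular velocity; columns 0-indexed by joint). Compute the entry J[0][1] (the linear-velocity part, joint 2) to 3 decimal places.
prismatic axis z_1 = (-0.8660,-0.5000,0.0000)
J_v[:, 1] = z_1; J_ω[:, 1] = (0,0,0)
entry J[0][1] = -0.8660

-0.866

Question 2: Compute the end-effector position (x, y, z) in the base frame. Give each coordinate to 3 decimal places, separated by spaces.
after link 1: o_1 = (-2.5000, 4.3301, 4.0000)
after link 2: o_2 = (-6.8301, 1.8301, 5.0000)

-6.830 1.830 5.000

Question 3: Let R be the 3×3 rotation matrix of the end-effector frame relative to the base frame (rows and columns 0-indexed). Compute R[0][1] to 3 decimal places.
End-effector y-axis (col 1 of R) = (-0.5000,0.8660,-0.0000)
R[0][1] = -0.5000

-0.500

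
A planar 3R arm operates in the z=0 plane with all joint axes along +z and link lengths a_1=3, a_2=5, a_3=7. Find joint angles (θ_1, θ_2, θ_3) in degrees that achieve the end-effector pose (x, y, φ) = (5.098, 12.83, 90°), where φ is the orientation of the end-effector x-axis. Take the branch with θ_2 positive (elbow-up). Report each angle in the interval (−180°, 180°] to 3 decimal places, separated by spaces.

wrist centre = target − a_3·(cos φ, sin φ) = (5.0980, 5.8300)
cos θ_2 = (59.9785−3²−5²)/(2·3·5) = 0.8660; θ_2 = 30.0086° (elbow-up)
β = atan2(5.8300,5.0980) = 48.8322°; ψ = atan2(2.5007,7.3298) = 18.8378°
θ_1 = β − ψ = 29.9943°
θ_3 = φ − θ_1 − θ_2 = 29.9970° (wrapped to (-180°,180°])

29.994 30.009 29.997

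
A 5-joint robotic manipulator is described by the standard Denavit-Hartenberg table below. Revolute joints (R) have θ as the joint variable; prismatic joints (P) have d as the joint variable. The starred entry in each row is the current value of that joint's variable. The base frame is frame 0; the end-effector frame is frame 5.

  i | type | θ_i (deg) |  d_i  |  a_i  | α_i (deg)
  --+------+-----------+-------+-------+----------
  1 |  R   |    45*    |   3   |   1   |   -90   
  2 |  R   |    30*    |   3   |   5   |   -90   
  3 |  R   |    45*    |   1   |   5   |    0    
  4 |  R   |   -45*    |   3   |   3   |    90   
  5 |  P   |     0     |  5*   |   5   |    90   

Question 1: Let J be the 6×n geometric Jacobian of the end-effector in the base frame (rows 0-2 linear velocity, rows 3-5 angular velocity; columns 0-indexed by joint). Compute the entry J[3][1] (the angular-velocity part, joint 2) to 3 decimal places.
-0.707

axis z_1 = (-0.7071,0.7071,0.0000); lever o_n−o_1 = (5.5548,11.8685,-11.7319)
cross product → J_v[:, 1] = (-8.2957,-8.2957,-12.3202)
J_ω[:, 1] = z_1
entry J[3][1] = -0.7071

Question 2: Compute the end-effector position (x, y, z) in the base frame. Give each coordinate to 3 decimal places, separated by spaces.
6.262 12.576 -8.732

after link 1: o_1 = (0.7071, 0.7071, 3.0000)
after link 2: o_2 = (1.6476, 5.8903, 0.5000)
after link 3: o_3 = (5.9592, 5.2018, -2.1338)
after link 4: o_4 = (6.7356, 5.9783, -6.2319)
after link 5: o_5 = (6.2619, 12.5757, -8.7319)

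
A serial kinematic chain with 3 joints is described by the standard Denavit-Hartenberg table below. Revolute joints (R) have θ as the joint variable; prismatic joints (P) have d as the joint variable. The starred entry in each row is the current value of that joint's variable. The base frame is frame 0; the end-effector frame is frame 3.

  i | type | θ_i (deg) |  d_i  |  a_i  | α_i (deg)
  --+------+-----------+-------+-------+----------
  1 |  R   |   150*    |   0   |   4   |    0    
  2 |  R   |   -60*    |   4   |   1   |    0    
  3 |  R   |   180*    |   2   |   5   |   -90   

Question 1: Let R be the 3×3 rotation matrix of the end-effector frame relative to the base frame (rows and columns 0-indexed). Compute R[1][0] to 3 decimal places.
-1.000

End-effector x-axis (col 0 of R) = (0.0000,-1.0000,0.0000)
R[1][0] = -1.0000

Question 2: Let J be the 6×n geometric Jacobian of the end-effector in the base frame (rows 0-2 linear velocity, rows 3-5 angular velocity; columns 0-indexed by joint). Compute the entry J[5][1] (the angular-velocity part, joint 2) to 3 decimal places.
1.000

axis z_1 = (0.0000,0.0000,1.0000); lever o_n−o_1 = (0.0000,-4.0000,6.0000)
cross product → J_v[:, 1] = (4.0000,0.0000,-0.0000)
J_ω[:, 1] = z_1
entry J[5][1] = 1.0000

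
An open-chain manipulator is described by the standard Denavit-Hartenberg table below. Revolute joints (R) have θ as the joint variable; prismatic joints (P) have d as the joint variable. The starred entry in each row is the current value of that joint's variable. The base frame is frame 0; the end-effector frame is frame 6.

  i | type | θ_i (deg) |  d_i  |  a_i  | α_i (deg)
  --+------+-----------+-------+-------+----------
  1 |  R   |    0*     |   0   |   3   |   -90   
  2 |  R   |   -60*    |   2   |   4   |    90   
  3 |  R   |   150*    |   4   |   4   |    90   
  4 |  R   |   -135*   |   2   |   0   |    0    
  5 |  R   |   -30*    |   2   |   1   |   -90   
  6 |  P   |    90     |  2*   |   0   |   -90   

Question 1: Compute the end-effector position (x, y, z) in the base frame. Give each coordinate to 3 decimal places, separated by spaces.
2.895 7.240 3.437

after link 1: o_1 = (3.0000, 0.0000, 0.0000)
after link 2: o_2 = (5.0000, 2.0000, 3.4641)
after link 3: o_3 = (-0.1962, 4.0000, 2.4641)
after link 4: o_4 = (0.3038, 5.7321, 3.3301)
after link 5: o_5 = (1.4462, 6.9811, 4.7912)
after link 6: o_6 = (2.8951, 7.2400, 3.4370)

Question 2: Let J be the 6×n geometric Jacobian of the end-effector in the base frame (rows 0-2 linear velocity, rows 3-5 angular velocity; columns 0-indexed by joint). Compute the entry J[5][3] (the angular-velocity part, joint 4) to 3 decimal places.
0.433

axis z_3 = (0.2500,0.8660,0.4330); lever o_n−o_3 = (3.0913,3.2400,0.9729)
cross product → J_v[:, 3] = (-0.5604,1.0953,-1.8671)
J_ω[:, 3] = z_3
entry J[5][3] = 0.4330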